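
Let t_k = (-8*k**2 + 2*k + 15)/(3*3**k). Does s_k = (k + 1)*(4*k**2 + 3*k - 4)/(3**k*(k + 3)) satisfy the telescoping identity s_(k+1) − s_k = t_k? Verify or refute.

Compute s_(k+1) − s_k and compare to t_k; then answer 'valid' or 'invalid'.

s_(k+1) = (k + 2)*(3*k + 4*(k + 1)**2 - 1)/(3*3**k*(k + 4))
s_(k+1) − s_k = (-8*k**4 - 38*k**3 + k**2 + 105*k + 66)/(3*3**k*(k**2 + 7*k + 12))
(s_(k+1) − s_k) − t_k = 2*(8*k**3 + 34*k**2 - 12*k - 57)/(3*3**k*(k**2 + 7*k + 12))

Invalid: residual 2*(8*k**3 + 34*k**2 - 12*k - 57)/(3*3**k*(k**2 + 7*k + 12)) ≠ 0.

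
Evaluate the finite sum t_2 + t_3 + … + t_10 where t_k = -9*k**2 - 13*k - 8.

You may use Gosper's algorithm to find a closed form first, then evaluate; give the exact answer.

Σ = -4230

Ratio r(k) = (9*k**2 + 31*k + 30)/(9*k**2 + 13*k + 8).
A = 1, B = 1, C = k**2 + 13*k/9 + 8/9.
Solve (1)·f(k+1) − (1)·f(k) = k**2 + 13*k/9 + 8/9.
deg f ≤ 3 (via 0,0,2).
Coefficient equations give f(k) = k*(3*k**2 + 2*k + 3)/9.
R(k) = B(k−1)·f(k)/C(k) = k*(3*k**2 + 2*k + 3)/(9*k**2 + 13*k + 8); s_k = R·t_k = k*(-3*k**2 - 2*k - 3).
Check: Δs_k = -9*k**2 - 13*k - 8. ✓
Σ_(k=2)^(10) t_k = s_(11) − s_(2) = -4268 − (-38) = -4230.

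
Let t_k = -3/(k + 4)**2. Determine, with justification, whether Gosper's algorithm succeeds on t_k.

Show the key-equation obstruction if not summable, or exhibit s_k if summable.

No; the coefficient equations for f are inconsistent.

t_(k+1)/t_k = (k + 4)**2/(k + 5)**2.
Gosper form: A/B · C(k+1)/C(k) with A=k**2 + 8*k + 16, B=k**2 + 10*k + 25, C=1.
Need (k**2 + 8*k + 16)·f(k+1) − (k**2 + 8*k + 16)·f(k) = 1.
Bound: deg f ≤ 0.
Generic f = c0 gives residual -1; -1 = 0 cannot hold, so t_k is not Gosper-summable.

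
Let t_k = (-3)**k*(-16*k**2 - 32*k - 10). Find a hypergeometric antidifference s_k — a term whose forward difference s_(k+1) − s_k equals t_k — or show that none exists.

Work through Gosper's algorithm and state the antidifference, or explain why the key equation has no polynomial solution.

s_k = 2*(-3)**k*(2*k**2 + k - 1)

Step 1: r(k) = 3*(-8*k**2 - 32*k - 29)/(8*k**2 + 16*k + 5).
Take A(k)=-3, B(k)=1, C(k)=k**2 + 2*k + 5/8.
Set up (-3)·f(k+1) − (1)·f(k) − (k**2 + 2*k + 5/8) = 0.
d = 2 from the (0,0,2) case.
Solve for f: f(k) = -(k + 1)*(2*k - 1)/8 (degree 2 ≤ 2).
So s_k = (B(k−1)f/C)·t_k = (-(k + 1)*(2*k - 1)/(8*k**2 + 16*k + 5))·t_k = 2*(-3)**k*(2*k**2 + k - 1).
Δs = (-3)**k*(-16*k**2 - 32*k - 10), as required.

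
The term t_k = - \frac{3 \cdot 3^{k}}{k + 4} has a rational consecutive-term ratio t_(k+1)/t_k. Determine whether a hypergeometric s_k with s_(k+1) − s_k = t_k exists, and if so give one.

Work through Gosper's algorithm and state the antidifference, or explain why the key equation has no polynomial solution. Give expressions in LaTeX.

r(k) = 3*(k + 4)/(k + 5) after simplifying.
Factor: A=3*k + 12; B=k + 5; C=1.
f must satisfy (3*k + 12)·f(k+1) − (k + 4)·f(k) = 1.
From deg A=1, deg B=1, deg C=0: d=-1.
deg f ≤ -1 is impossible — no certificate.

none (Gosper's algorithm certifies no s_k)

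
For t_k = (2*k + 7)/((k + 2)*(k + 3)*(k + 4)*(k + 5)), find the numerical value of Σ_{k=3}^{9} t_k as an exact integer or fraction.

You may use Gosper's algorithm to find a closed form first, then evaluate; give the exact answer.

r(k) = (k + 2)*(2*k + 9)/((k + 6)*(2*k + 7)) after simplifying.
Factor: A=k + 2; B=k + 6; C=k + 7/2.
f must satisfy (k + 2)·f(k+1) − (k + 5)·f(k) = k + 7/2.
Degrees (1,1,1) ⇒ d ≤ 3.
Match coefficients ⇒ f(k) = k*(k + 3)*(k + 6)/16.
Get s_k = R·t_k = k*(k + 6)/(8*(k**2 + 6*k + 8)) with R(k) = B(k−1)f(k)/C(k) = k*(k + 3)*(k + 5)*(k + 6)/(8*(2*k + 7)).
Δs = (2*k + 7)/(k**4 + 14*k**3 + 71*k**2 + 154*k + 120), as required.
Σ_(k=3)^(9) t_k = s_(10) − s_(3) = 5/42 − (27/280) = 19/840.

Σ = 19/840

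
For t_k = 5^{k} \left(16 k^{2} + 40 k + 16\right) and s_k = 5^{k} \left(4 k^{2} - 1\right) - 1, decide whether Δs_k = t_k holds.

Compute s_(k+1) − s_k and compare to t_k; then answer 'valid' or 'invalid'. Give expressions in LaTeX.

Valid: the claim telescopes to t_k.

s_(k+1) = 5**(k + 1)*(4*(k + 1)**2 - 1) - 1
s_(k+1) − s_k = 5**k*(16*k**2 + 40*k + 16)
(s_(k+1) − s_k) − t_k = 0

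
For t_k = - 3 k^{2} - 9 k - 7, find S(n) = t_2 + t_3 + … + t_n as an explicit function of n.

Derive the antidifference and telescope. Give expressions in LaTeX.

S(n) = - n^{3} - 6 n^{2} - 12 n + 19

r(k) = (3*k**2 + 15*k + 19)/(3*k**2 + 9*k + 7) after simplifying.
A = 1, B = 1, C = k**2 + 3*k + 7/3.
Need (1)·f(k+1) − (1)·f(k) = k**2 + 3*k + 7/3.
deg f ≤ 3 (via 0,0,2).
Solve for f: f(k) = k*(k**2 + 3*k + 3)/3 (degree 3 ≤ 3).
So s_k = (B(k−1)f/C)·t_k = (k*(k**2 + 3*k + 3)/(3*k**2 + 9*k + 7))·t_k = k*(-k**2 - 3*k - 3).
Check: Δs_k = -3*k**2 - 9*k - 7. ✓
Σ_(k=2)^n t_k = s_(n+1) − s_(2) = (-n**3 - 6*n**2 - 12*n - 7) − (-26), i.e. -n**3 - 6*n**2 - 12*n + 19.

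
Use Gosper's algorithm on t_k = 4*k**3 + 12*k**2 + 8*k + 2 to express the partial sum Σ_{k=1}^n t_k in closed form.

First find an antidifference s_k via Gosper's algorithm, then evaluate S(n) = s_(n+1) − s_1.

r(k) = (2*k**3 + 12*k**2 + 22*k + 13)/(2*k**3 + 6*k**2 + 4*k + 1) after simplifying.
So A=1 and B=1, with C=k**3 + 3*k**2 + 2*k + 1/2.
Set up (1)·f(k+1) − (1)·f(k) − (k**3 + 3*k**2 + 2*k + 1/2) = 0.
Bound: deg f ≤ 4.
A polynomial solution: f(k) = k**2*(k**2 + 2*k - 1)/4.
R(k) = B(k−1)·f(k)/C(k) = k**2*(k**2 + 2*k - 1)/(2*(2*k**3 + 6*k**2 + 4*k + 1)); s_k = R·t_k = k**2*(k**2 + 2*k - 1).
Verify: 4*k**3 + 12*k**2 + 8*k + 2 matches t_k.
Evaluate: s_(n+1) = n**4 + 6*n**3 + 11*n**2 + 8*n + 2; subtract s_(1) = 2 ⇒ S(n) = n*(n**3 + 6*n**2 + 11*n + 8).

S(n) = n*(n**3 + 6*n**2 + 11*n + 8)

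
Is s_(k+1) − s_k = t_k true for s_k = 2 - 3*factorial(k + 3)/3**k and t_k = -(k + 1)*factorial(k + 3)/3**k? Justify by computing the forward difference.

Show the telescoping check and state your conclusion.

s_(k+1) = -3*3**(-k - 1)*factorial(k + 4) + 2
s_(k+1) − s_k = -(k + 1)*factorial(k + 3)/3**k
(s_(k+1) − s_k) − t_k = 0

valid (s_(k+1) − s_k reduces to t_k)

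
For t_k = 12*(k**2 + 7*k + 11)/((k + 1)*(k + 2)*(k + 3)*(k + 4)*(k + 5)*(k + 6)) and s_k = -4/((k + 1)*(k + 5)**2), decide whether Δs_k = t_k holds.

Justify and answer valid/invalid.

Invalid: residual 8*(-4*k**3 - 48*k**2 - 182*k - 213)/(k**8 + 32*k**7 + 436*k**6 + 3290*k**5 + 14959*k**4 + 41678*k**3 + 68844*k**2 + 60840*k + 21600) ≠ 0.

s_(k+1) = -4/((k + 2)*(k + 6)**2)
s_(k+1) − s_k = -4/((k + 2)*(k + 6)**2) + 4/((k + 1)*(k + 5)**2)
(s_(k+1) − s_k) − t_k = 8*(-4*k**3 - 48*k**2 - 182*k - 213)/(k**8 + 32*k**7 + 436*k**6 + 3290*k**5 + 14959*k**4 + 41678*k**3 + 68844*k**2 + 60840*k + 21600)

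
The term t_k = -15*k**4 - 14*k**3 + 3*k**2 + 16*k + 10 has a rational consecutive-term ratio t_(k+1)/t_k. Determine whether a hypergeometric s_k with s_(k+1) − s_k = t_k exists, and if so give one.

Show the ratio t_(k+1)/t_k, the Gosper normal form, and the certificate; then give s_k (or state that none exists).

s_k = k*(-3*k**4 + 4*k**3 + 3*k**2 + 3*k + 3)

t_(k+1)/t_k = k*(15*k**3 + 74*k**2 + 129*k + 80)/(15*k**4 + 14*k**3 - 3*k**2 - 16*k - 10).
Gosper form: A/B · C(k+1)/C(k) with A=1, B=1, C=k**4 + 14*k**3/15 - k**2/5 - 16*k/15 - 2/3.
Set up (1)·f(k+1) − (1)·f(k) − (k**4 + 14*k**3/15 - k**2/5 - 16*k/15 - 2/3) = 0.
d = 5 from the (0,0,4) case.
A polynomial solution: f(k) = k*(3*k**4 - 4*k**3 - 3*k**2 - 3*k - 3)/15.
Then R = B(k−1)f/C = k*(3*k**4 - 4*k**3 - 3*k**2 - 3*k - 3)/((k - 1)*(15*k**3 + 29*k**2 + 26*k + 10)), so s_k = R(k)·t_k = k*(-3*k**4 + 4*k**3 + 3*k**2 + 3*k + 3).
Check: Δs_k = -15*k**4 - 14*k**3 + 3*k**2 + 16*k + 10. ✓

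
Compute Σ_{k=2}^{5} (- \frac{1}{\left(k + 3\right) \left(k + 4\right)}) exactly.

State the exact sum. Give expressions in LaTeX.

r(k) = (k + 3)/(k + 5) after simplifying.
A = k + 3, B = k + 5, C = 1.
f must satisfy (k + 3)·f(k+1) − (k + 4)·f(k) = 1.
Bound: deg f ≤ 1.
Solving with deg f ≤ 1: f(k) = k/3.
Certificate R = B(k−1)f/C = k*(k + 4)/3 gives s_k = -k/(3*k + 9).
Verify: -1/(k**2 + 7*k + 12) matches t_k.
Evaluate s at k=6 and k=2: -2/9 and -2/15; difference -4/45.

Σ = -4/45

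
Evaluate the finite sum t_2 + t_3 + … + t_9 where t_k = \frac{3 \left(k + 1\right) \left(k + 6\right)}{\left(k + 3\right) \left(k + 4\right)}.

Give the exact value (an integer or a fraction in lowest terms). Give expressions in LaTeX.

Ratio r(k) = (k + 2)*(k + 3)*(k + 7)/((k + 1)*(k + 5)*(k + 6)).
So A=k + 3 and B=k + 5, with C=k**2 + 7*k + 6.
Solve (k + 3)·f(k+1) − (k + 4)·f(k) = k**2 + 7*k + 6.
deg f ≤ 2 (via 1,1,2).
Match coefficients ⇒ f(k) = k*(k + 1).
Then R = B(k−1)f/C = k*(k + 4)/(k + 6), so s_k = R(k)·t_k = 3*k*(k + 1)/(k + 3).
Check: Δs_k = 3*(k**2 + 7*k + 6)/(k**2 + 7*k + 12). ✓
Σ_(k=2)^(9) t_k = s_(10) − s_(2) = 330/13 − (18/5) = 1416/65.

Σ = 1416/65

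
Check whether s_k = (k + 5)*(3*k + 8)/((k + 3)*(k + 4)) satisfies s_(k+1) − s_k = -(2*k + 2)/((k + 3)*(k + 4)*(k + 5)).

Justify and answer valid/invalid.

s_(k+1) = (k + 6)*(3*k + 11)/((k + 4)*(k + 5))
s_(k+1) − s_k = 2*(-k - 1)/(k**3 + 12*k**2 + 47*k + 60)
(s_(k+1) − s_k) − t_k = 0

valid; difference matches t_k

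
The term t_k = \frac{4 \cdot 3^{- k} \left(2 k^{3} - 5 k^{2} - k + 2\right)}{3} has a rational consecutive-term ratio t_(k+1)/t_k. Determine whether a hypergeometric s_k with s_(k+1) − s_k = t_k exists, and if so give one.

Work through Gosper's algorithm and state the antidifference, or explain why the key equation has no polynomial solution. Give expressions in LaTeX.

r(k) = (2*k**3 + k**2 - 5*k - 2)/(3*(2*k**3 - 5*k**2 - k + 2)) after simplifying.
So A=1/3 and B=1, with C=k**3 - 5*k**2/2 - k/2 + 1.
Solve (1/3)·f(k+1) − (1)·f(k) = k**3 - 5*k**2/2 - k/2 + 1.
From deg A=0, deg B=0, deg C=3: d=3.
Coefficient equations give f(k) = -3*(k**3 - k**2 + 1)/2.
Certificate R = B(k−1)f/C = -3*(k**3 - k**2 + 1)/(2*k**3 - 5*k**2 - k + 2) gives s_k = 4*(-k**3 + k**2 - 1)/3**k.
Δs = 4*(2*k**3 - 5*k**2 - k + 2)/(3*3**k), as required.

s_k = 4 \cdot 3^{- k} \left(- k^{3} + k^{2} - 1\right)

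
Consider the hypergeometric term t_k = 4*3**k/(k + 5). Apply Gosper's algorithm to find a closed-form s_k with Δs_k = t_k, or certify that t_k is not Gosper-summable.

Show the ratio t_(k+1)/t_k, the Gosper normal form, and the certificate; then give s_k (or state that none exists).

The ratio is 3*(k + 5)/(k + 6).
Take A(k)=3*k + 15, B(k)=k + 6, C(k)=1.
Set up (3*k + 15)·f(k+1) − (k + 5)·f(k) − (1) = 0.
deg f ≤ -1 (via 1,1,0).
deg f ≤ -1 is impossible — no certificate.

none — t_k is not Gosper-summable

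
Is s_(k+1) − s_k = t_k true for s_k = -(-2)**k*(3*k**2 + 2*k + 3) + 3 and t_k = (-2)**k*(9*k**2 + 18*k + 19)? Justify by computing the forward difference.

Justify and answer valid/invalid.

s_(k+1) = 2*(-2)**k*(2*k + 3*(k + 1)**2 + 5) + 3
s_(k+1) − s_k = (-2)**k*(9*k**2 + 18*k + 19)
(s_(k+1) − s_k) − t_k = 0

valid (s_(k+1) − s_k reduces to t_k)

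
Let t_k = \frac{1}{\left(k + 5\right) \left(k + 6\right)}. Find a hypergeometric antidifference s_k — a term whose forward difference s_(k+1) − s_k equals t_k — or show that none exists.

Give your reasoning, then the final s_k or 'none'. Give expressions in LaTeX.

s_k = \frac{k}{5 \left(k + 5\right)}

r(k) = (k + 5)/(k + 7) after simplifying.
Factor: A=k + 5; B=k + 7; C=1.
f must satisfy (k + 5)·f(k+1) − (k + 6)·f(k) = 1.
Bound: deg f ≤ 1.
Match coefficients ⇒ f(k) = k/5.
Then R = B(k−1)f/C = k*(k + 6)/5, so s_k = R(k)·t_k = k/(5*(k + 5)).
s_(k+1) − s_k = 1/(k**2 + 11*k + 30) = t_k.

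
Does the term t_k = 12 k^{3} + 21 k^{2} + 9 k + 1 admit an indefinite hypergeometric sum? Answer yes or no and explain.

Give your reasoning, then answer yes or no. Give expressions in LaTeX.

Yes. s_k = k^{2} \left(3 k^{2} + k - 3\right).

Step 1: r(k) = (12*k**3 + 57*k**2 + 87*k + 43)/(12*k**3 + 21*k**2 + 9*k + 1).
So A=1 and B=1, with C=k**3 + 7*k**2/4 + 3*k/4 + 1/12.
Key eq: (1)·f(k+1) = (1)·f(k) + (k**3 + 7*k**2/4 + 3*k/4 + 1/12).
From deg A=0, deg B=0, deg C=3: d=4.
Solving with deg f ≤ 4: f(k) = k**2*(3*k**2 + k - 3)/12.
So s_k = (B(k−1)f/C)·t_k = (k**2*(3*k**2 + k - 3)/(12*k**3 + 21*k**2 + 9*k + 1))·t_k = k**2*(3*k**2 + k - 3).
s_(k+1) − s_k = 12*k**3 + 21*k**2 + 9*k + 1 = t_k.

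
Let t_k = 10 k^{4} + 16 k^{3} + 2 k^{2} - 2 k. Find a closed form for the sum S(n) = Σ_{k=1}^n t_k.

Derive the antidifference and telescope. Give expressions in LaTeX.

r(k) = (5*k**4 + 28*k**3 + 55*k**2 + 45*k + 13)/(k*(5*k**3 + 8*k**2 + k - 1)) after simplifying.
A = 1, B = 1, C = k**4 + 8*k**3/5 + k**2/5 - k/5.
f must satisfy (1)·f(k+1) − (1)·f(k) = k**4 + 8*k**3/5 + k**2/5 - k/5.
From deg A=0, deg B=0, deg C=4: d=5.
Solving with deg f ≤ 5: f(k) = k*(k - 1)*(2*k**3 + k**2 - 3*k - 1)/10.
Then R = B(k−1)f/C = (k - 1)*(2*k**3 + k**2 - 3*k - 1)/(2*(5*k**3 + 8*k**2 + k - 1)), so s_k = R(k)·t_k = k*(2*k**4 - k**3 - 4*k**2 + 2*k + 1).
Verify: 2*k*(5*k**3 + 8*k**2 + k - 1) matches t_k.
s_(n+1) = n*(2*n**4 + 9*n**3 + 12*n**2 + 4*n - 1) and s_(1) = 0, so S(n) = n*(2*n**4 + 9*n**3 + 12*n**2 + 4*n - 1).

S(n) = n \left(2 n^{4} + 9 n^{3} + 12 n^{2} + 4 n - 1\right)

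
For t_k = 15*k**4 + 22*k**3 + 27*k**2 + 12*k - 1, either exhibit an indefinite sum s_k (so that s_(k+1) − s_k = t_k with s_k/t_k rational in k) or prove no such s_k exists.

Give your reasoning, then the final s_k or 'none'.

Ratio r(k) = (15*k**4 + 82*k**3 + 183*k**2 + 192*k + 75)/(15*k**4 + 22*k**3 + 27*k**2 + 12*k - 1).
A = 1, B = 1, C = k**4 + 22*k**3/15 + 9*k**2/5 + 4*k/5 - 1/15.
Set up (1)·f(k+1) − (1)·f(k) − (k**4 + 22*k**3/15 + 9*k**2/5 + 4*k/5 - 1/15) = 0.
Bound: deg f ≤ 5.
Solving with deg f ≤ 5: f(k) = k*(3*k**4 - 2*k**3 + 3*k**2 - 2*k - 3)/15.
R(k) = B(k−1)·f(k)/C(k) = k*(3*k**4 - 2*k**3 + 3*k**2 - 2*k - 3)/(15*k**4 + 22*k**3 + 27*k**2 + 12*k - 1); s_k = R·t_k = k*(3*k**4 - 2*k**3 + 3*k**2 - 2*k - 3).
Verify: 15*k**4 + 22*k**3 + 27*k**2 + 12*k - 1 matches t_k.

s_k = k*(3*k**4 - 2*k**3 + 3*k**2 - 2*k - 3)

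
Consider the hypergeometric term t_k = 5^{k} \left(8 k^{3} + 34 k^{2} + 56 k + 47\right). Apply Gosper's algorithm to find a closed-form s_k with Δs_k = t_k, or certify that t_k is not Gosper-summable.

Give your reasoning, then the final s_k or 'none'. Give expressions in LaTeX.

Ratio r(k) = 5*(8*k**3 + 58*k**2 + 148*k + 145)/(8*k**3 + 34*k**2 + 56*k + 47).
Factor: A=5; B=1; C=k**3 + 17*k**2/4 + 7*k + 47/8.
f must satisfy (5)·f(k+1) − (1)·f(k) = k**3 + 17*k**2/4 + 7*k + 47/8.
deg f ≤ 3 (via 0,0,3).
Coefficient equations give f(k) = (2*k**3 + k**2 + 4*k + 3)/8.
Certificate R = B(k−1)f/C = (2*k**3 + k**2 + 4*k + 3)/(8*k**3 + 34*k**2 + 56*k + 47) gives s_k = 5**k*(2*k**3 + k**2 + 4*k + 3).
Verify: 5**k*(8*k**3 + 34*k**2 + 56*k + 47) matches t_k.

s_k = 5^{k} \left(2 k^{3} + k^{2} + 4 k + 3\right)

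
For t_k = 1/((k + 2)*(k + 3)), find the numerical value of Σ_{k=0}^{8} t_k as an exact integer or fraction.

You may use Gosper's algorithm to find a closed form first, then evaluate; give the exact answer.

Step 1: r(k) = (k + 2)/(k + 4).
Normal form (A,B,C) = (k + 2, k + 4, 1).
f must satisfy (k + 2)·f(k+1) − (k + 3)·f(k) = 1.
From deg A=1, deg B=1, deg C=0: d=1.
Match coefficients ⇒ f(k) = k/2.
Then R = B(k−1)f/C = k*(k + 3)/2, so s_k = R(k)·t_k = k/(2*(k + 2)).
Verify: 1/(k**2 + 5*k + 6) matches t_k.
Telescoping: Σ = s_(9) − s_(0) = 9/22 − (0) = 9/22.

Σ = 9/22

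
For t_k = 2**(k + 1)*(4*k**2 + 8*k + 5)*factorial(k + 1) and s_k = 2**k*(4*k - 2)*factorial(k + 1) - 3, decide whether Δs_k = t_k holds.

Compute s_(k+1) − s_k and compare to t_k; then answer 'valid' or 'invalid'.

s_(k+1) = 2**(k + 1)*(4*k + 2)*factorial(k + 2) - 3
s_(k+1) − s_k = 2**(k + 1)*(4*k**2 + 8*k + 5)*factorial(k + 1)
(s_(k+1) − s_k) − t_k = 0

Valid — Δs_k = t_k.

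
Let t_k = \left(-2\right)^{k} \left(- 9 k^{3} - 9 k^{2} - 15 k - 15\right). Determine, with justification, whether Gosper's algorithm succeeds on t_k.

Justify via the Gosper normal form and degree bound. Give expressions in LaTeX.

r(k) = 2*(-3*k**3 - 12*k**2 - 20*k - 16)/(3*k**3 + 3*k**2 + 5*k + 5) after simplifying.
A = -2, B = 1, C = k**3 + k**2 + 5*k/3 + 5/3.
Set up (-2)·f(k+1) − (1)·f(k) − (k**3 + k**2 + 5*k/3 + 5/3) = 0.
d = 3 from the (0,0,3) case.
A polynomial solution: f(k) = -(k**3 - k**2 + k + 1)/3.
So s_k = (B(k−1)f/C)·t_k = (-(k**3 - k**2 + k + 1)/((k + 1)*(3*k**2 + 5)))·t_k = 3*(-2)**k*(k**3 - k**2 + k + 1).
Check: Δs_k = (-2)**k*(-9*k**3 - 9*k**2 - 15*k - 15). ✓

Yes. s_k = 3 \left(-2\right)^{k} \left(k^{3} - k^{2} + k + 1\right).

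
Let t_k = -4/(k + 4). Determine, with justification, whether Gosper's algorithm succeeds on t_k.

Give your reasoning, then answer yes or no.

t_(k+1)/t_k = (k + 4)/(k + 5).
A = k + 4, B = k + 5, C = 1.
Set up (k + 4)·f(k+1) − (k + 4)·f(k) − (1) = 0.
d = 0 from the (1,1,0) case.
Put f(k) = c0: A·f(k+1) − B(k−1)·f(k) − C = -1; need -1 = 0 — inconsistent ⇒ no f, not summable.

No. Not Gosper-summable.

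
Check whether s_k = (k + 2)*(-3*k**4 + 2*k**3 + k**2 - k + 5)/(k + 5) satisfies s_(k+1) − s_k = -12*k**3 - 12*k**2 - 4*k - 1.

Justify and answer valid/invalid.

s_(k+1) = (k + 3)*(-k - 3*(k + 1)**4 + 2*(k + 1)**3 + (k + 1)**2 + 4)/(k + 6)
s_(k+1) − s_k = k*(-12*k**4 - 117*k**3 - 274*k**2 - 210*k - 71)/(k**2 + 11*k + 30)
(s_(k+1) − s_k) − t_k = 3*(9*k**4 + 74*k**3 + 65*k**2 + 20*k + 10)/(k**2 + 11*k + 30)

Invalid: residual 3*(9*k**4 + 74*k**3 + 65*k**2 + 20*k + 10)/(k**2 + 11*k + 30) ≠ 0.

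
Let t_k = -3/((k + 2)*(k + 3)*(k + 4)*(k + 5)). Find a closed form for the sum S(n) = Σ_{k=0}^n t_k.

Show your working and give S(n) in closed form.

S(n) = (-n**3 - 12*n**2 - 47*n - 36)/(24*(n**3 + 12*n**2 + 47*n + 60))

t_(k+1)/t_k = (k + 2)/(k + 6).
A = k + 2, B = k + 6, C = 1.
f must satisfy (k + 2)·f(k+1) − (k + 5)·f(k) = 1.
deg f ≤ 3 (via 1,1,0).
Coefficient equations give f(k) = k*(k**2 + 9*k + 26)/72.
So s_k = (B(k−1)f/C)·t_k = (k*(k + 5)*(k**2 + 9*k + 26)/72)·t_k = k*(-k**2 - 9*k - 26)/(24*(k + 2)*(k + 3)*(k + 4)).
Check: Δs_k = -3/(k**4 + 14*k**3 + 71*k**2 + 154*k + 120). ✓
s_(n+1) = (-n**3 - 12*n**2 - 47*n - 36)/(24*(n**3 + 12*n**2 + 47*n + 60)) and s_(0) = 0, so S(n) = (-n**3 - 12*n**2 - 47*n - 36)/(24*(n**3 + 12*n**2 + 47*n + 60)).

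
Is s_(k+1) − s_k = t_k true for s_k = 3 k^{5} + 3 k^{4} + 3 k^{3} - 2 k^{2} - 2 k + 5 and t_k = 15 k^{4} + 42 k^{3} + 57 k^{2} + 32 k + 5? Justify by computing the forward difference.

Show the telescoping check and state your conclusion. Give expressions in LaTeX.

s_(k+1) = 3*k**5 + 18*k**4 + 45*k**3 + 55*k**2 + 30*k + 10
s_(k+1) − s_k = 15*k**4 + 42*k**3 + 57*k**2 + 32*k + 5
(s_(k+1) − s_k) − t_k = 0

Valid — Δs_k = t_k.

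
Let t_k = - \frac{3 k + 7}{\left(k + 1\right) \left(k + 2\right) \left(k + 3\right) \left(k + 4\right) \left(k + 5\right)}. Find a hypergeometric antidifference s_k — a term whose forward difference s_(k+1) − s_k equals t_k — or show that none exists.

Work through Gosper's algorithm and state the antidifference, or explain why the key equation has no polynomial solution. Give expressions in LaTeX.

s_k = \frac{k \left(- k^{2} - 8 k - 19\right)}{12 \left(k^{3} + 8 k^{2} + 19 k + 12\right)}

t_(k+1)/t_k = (k + 1)*(3*k + 10)/((k + 6)*(3*k + 7)).
Factor: A=k + 1; B=k + 6; C=k + 7/3.
Solve (k + 1)·f(k+1) − (k + 5)·f(k) = k + 7/3.
d = 4 from the (1,1,1) case.
Solve for f: f(k) = k*(k + 2)*(k**2 + 8*k + 19)/36 (degree 4 ≤ 4).
Certificate R = B(k−1)f/C = k*(k + 2)*(k + 5)*(k**2 + 8*k + 19)/(12*(3*k + 7)) gives s_k = k*(-k**2 - 8*k - 19)/(12*(k**3 + 8*k**2 + 19*k + 12)).
Verify: (-3*k - 7)/(k**5 + 15*k**4 + 85*k**3 + 225*k**2 + 274*k + 120) matches t_k.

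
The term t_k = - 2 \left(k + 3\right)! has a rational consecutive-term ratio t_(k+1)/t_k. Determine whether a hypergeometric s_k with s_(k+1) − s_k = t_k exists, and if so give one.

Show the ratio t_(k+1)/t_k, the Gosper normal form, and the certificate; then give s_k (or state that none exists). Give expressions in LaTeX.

not Gosper-summable; s_k does not exist

t_(k+1)/t_k = k + 4.
Normal form (A,B,C) = (k + 4, 1, 1).
Solve (k + 4)·f(k+1) − (1)·f(k) = 1.
Degrees (1,0,0) ⇒ d ≤ -1.
deg f ≤ -1 is impossible — no certificate.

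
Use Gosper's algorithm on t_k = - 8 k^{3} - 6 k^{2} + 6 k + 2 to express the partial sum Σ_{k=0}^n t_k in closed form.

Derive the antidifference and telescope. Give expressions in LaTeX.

The ratio is (4*k**3 + 15*k**2 + 15*k + 3)/(4*k**3 + 3*k**2 - 3*k - 1).
A = 1, B = 1, C = k**3 + 3*k**2/4 - 3*k/4 - 1/4.
Set up (1)·f(k+1) − (1)·f(k) − (k**3 + 3*k**2/4 - 3*k/4 - 1/4) = 0.
deg f ≤ 4 (via 0,0,3).
A polynomial solution: f(k) = k*(k**3 - k**2 - 2*k + 1)/4.
Get s_k = R·t_k = 2*k*(-k**3 + k**2 + 2*k - 1) with R(k) = B(k−1)f(k)/C(k) = k*(k**3 - k**2 - 2*k + 1)/(4*k**3 + 3*k**2 - 3*k - 1).
Verify: -8*k**3 - 6*k**2 + 6*k + 2 matches t_k.
Σ_(k=0)^n t_k = s_(n+1) − s_(0) = (-2*n**4 - 6*n**3 - 2*n**2 + 4*n + 2) − (0), i.e. -2*n**4 - 6*n**3 - 2*n**2 + 4*n + 2.

S(n) = - 2 n^{4} - 6 n^{3} - 2 n^{2} + 4 n + 2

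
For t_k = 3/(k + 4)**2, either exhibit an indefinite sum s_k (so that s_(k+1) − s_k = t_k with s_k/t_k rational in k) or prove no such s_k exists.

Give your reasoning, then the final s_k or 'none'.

r(k) = (k + 4)**2/(k + 5)**2 after simplifying.
Factor: A=k**2 + 8*k + 16; B=k**2 + 10*k + 25; C=1.
Set up (k**2 + 8*k + 16)·f(k+1) − (k**2 + 8*k + 16)·f(k) − (1) = 0.
deg f ≤ 0 (via 2,2,0).
Write f(k) = c0. Then LHS − RHS = -1, requiring -1 = 0: contradictory. No certificate.

none (Gosper's algorithm certifies no s_k)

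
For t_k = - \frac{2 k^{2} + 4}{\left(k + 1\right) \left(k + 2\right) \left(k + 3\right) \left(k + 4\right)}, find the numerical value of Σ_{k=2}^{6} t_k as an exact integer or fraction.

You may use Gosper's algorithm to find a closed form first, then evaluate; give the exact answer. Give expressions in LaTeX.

Ratio r(k) = (k + 1)*((k + 1)**2 + 2)/((k + 5)*(k**2 + 2)).
Factor: A=k + 1; B=k + 5; C=k**2 + 2.
Solve (k + 1)·f(k+1) − (k + 4)·f(k) = k**2 + 2.
Degrees (1,1,2) ⇒ d ≤ 3.
Solving with deg f ≤ 3: f(k) = k*(k**2 + 2*k + 5)/4.
R(k) = B(k−1)·f(k)/C(k) = k*(k + 4)*(k**2 + 2*k + 5)/(4*(k**2 + 2)); s_k = R·t_k = -k*(k**2 + 2*k + 5)/(2*(k + 1)*(k + 2)*(k + 3)).
s_(k+1) − s_k = 2*(-k**2 - 2)/(k**4 + 10*k**3 + 35*k**2 + 50*k + 24) = t_k.
Σ_(k=2)^(6) t_k = s_(7) − s_(2) = -119/360 − (-13/60) = -41/360.

Σ = -41/360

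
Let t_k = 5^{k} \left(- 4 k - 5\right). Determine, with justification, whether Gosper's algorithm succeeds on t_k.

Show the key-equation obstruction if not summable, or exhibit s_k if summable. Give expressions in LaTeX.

Yes. s_k = - 5^{k} k.

t_(k+1)/t_k = 5*(4*k + 9)/(4*k + 5).
Take A(k)=5, B(k)=1, C(k)=k + 5/4.
Need (5)·f(k+1) − (1)·f(k) = k + 5/4.
d = 1 from the (0,0,1) case.
Solving with deg f ≤ 1: f(k) = k/4.
R(k) = B(k−1)·f(k)/C(k) = k/(4*k + 5); s_k = R·t_k = -5**k*k.
Verify: 5**k*(-4*k - 5) matches t_k.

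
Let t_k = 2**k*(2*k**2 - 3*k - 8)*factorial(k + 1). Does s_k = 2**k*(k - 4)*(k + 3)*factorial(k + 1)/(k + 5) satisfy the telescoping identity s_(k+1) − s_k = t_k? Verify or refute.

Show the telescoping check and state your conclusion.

Invalid: residual -2**(k + 1)*(2*k**3 + 7*k**2 - 24*k - 36)*factorial(k + 1)/((k + 5)*(k + 6)) ≠ 0.

s_(k+1) = 2**(k + 1)*(k - 3)*(k + 4)*factorial(k + 2)/(k + 6)
s_(k+1) − s_k = 2**k*(2*k**4 + 15*k**3 + 5*k**2 - 130*k - 168)*factorial(k + 1)/((k + 5)*(k + 6))
(s_(k+1) − s_k) − t_k = -2**(k + 1)*(2*k**3 + 7*k**2 - 24*k - 36)*factorial(k + 1)/((k + 5)*(k + 6))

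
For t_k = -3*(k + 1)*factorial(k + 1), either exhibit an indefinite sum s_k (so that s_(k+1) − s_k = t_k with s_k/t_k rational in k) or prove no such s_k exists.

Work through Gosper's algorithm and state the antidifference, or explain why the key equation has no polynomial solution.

s_k = -3*factorial(k + 1)

Compute t_(k+1)/t_k: get (k + 2)**2/(k + 1).
A = k + 2, B = 1, C = k + 1.
Solve (k + 2)·f(k+1) − (1)·f(k) = k + 1.
deg f ≤ 0 (via 1,0,1).
Solve for f: f(k) = 1 (degree 0 ≤ 0).
Certificate R = B(k−1)f/C = 1/(k + 1) gives s_k = -3*factorial(k + 1).
Δs = -3*(k + 1)*factorial(k + 1), as required.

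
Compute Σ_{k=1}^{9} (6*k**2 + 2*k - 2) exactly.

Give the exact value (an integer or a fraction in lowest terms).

Compute t_(k+1)/t_k: get (k + 3*(k + 1)**2)/(3*k**2 + k - 1).
Factor: A=1; B=1; C=k**2 + k/3 - 1/3.
Need (1)·f(k+1) − (1)·f(k) = k**2 + k/3 - 1/3.
deg f ≤ 3 (via 0,0,2).
Solving with deg f ≤ 3: f(k) = k*(k**2 - k - 1)/3.
So s_k = (B(k−1)f/C)·t_k = (k*(k**2 - k - 1)/(3*k**2 + k - 1))·t_k = 2*k*(k**2 - k - 1).
Check: Δs_k = 6*k**2 + 2*k - 2. ✓
Telescoping: Σ = s_(10) − s_(1) = 1780 − (-2) = 1782.

Σ = 1782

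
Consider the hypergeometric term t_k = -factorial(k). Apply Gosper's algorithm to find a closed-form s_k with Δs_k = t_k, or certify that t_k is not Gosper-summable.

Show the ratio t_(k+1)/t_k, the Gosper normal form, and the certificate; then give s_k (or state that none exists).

none — t_k is not Gosper-summable

r(k) = k + 1 after simplifying.
Take A(k)=k + 1, B(k)=1, C(k)=1.
Need (k + 1)·f(k+1) − (1)·f(k) = 1.
From deg A=1, deg B=0, deg C=0: d=-1.
Negative degree bound (-1): no f exists, t_k not Gosper-summable.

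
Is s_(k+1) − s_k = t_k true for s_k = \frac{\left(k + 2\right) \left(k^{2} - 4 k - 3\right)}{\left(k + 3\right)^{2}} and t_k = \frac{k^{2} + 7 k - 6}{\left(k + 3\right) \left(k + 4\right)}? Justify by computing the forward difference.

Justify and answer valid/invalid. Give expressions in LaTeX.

s_(k+1) = -(k + 3)*(4*k - (k + 1)**2 + 7)/(k + 4)**2
s_(k+1) − s_k = (k**4 + 14*k**3 + 45*k**2 + 8*k - 66)/(k**4 + 14*k**3 + 73*k**2 + 168*k + 144)
(s_(k+1) − s_k) − t_k = 2*(-5*k**2 - 17*k + 3)/(k**4 + 14*k**3 + 73*k**2 + 168*k + 144)

Invalid: residual \frac{2 \left(- 5 k^{2} - 17 k + 3\right)}{k^{4} + 14 k^{3} + 73 k^{2} + 168 k + 144} ≠ 0.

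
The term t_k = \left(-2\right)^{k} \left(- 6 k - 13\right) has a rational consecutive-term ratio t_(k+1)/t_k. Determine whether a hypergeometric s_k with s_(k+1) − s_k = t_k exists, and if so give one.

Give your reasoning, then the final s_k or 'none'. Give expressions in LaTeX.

Step 1: r(k) = 2*(-6*k - 19)/(6*k + 13).
Take A(k)=-2, B(k)=1, C(k)=k + 13/6.
Need (-2)·f(k+1) − (1)·f(k) = k + 13/6.
From deg A=0, deg B=0, deg C=1: d=1.
Coefficient equations give f(k) = -(2*k + 3)/6.
R(k) = B(k−1)·f(k)/C(k) = -(2*k + 3)/(6*k + 13); s_k = R·t_k = (-2)**k*(2*k + 3).
Δs = (-2)**k*(-6*k - 13), as required.

s_k = \left(-2\right)^{k} \left(2 k + 3\right)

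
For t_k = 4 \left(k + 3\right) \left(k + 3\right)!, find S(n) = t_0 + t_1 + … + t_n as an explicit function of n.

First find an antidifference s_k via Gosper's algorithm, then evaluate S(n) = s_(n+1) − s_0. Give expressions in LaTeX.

S(n) = 4 \left(n + 4\right)! - 24

Ratio r(k) = (k + 4)**2/(k + 3).
So A=k + 4 and B=1, with C=k + 3.
Need (k + 4)·f(k+1) − (1)·f(k) = k + 3.
From deg A=1, deg B=0, deg C=1: d=0.
Coefficient equations give f(k) = 1.
Then R = B(k−1)f/C = 1/(k + 3), so s_k = R(k)·t_k = 4*factorial(k + 3).
Check: Δs_k = 4*(k + 3)*factorial(k + 3). ✓
s_(n+1) = 4*factorial(n + 4) and s_(0) = 24, so S(n) = 4*factorial(n + 4) - 24.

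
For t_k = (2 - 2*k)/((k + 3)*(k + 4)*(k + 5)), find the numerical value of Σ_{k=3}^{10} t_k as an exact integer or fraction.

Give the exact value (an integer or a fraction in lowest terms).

Compute t_(k+1)/t_k: get k*(k + 3)/((k - 1)*(k + 6)).
Normal form (A,B,C) = (k + 3, k + 6, k - 1).
Set up (k + 3)·f(k+1) − (k + 5)·f(k) − (k - 1) = 0.
Bound: deg f ≤ 2.
A polynomial solution: f(k) = k*(k - 5)/12.
R(k) = B(k−1)·f(k)/C(k) = k*(k - 5)*(k + 5)/(12*(k - 1)); s_k = R·t_k = -k*(k - 5)/(6*(k + 3)*(k + 4)).
s_(k+1) − s_k = 2*(1 - k)/(k**3 + 12*k**2 + 47*k + 60) = t_k.
Σ_(k=3)^(10) t_k = s_(11) − s_(3) = -11/210 − (1/42) = -8/105.

Σ = -8/105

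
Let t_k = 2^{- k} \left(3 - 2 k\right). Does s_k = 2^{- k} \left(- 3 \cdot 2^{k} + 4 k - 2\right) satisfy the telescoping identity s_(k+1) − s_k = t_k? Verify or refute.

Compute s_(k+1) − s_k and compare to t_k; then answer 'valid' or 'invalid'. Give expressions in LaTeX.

s_(k+1) = (-3*2**k + 2*k + 1)/2**k
s_(k+1) − s_k = (3 - 2*k)/2**k
(s_(k+1) − s_k) − t_k = 0

Valid — Δs_k = t_k.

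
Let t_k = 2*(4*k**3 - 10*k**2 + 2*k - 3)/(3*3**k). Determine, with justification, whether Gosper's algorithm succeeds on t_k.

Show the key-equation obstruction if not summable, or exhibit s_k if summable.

Compute t_(k+1)/t_k: get (4*k**3 + 2*k**2 - 6*k - 7)/(3*(4*k**3 - 10*k**2 + 2*k - 3)).
Factor: A=1/3; B=1; C=k**3 - 5*k**2/2 + k/2 - 3/4.
Key eq: (1/3)·f(k+1) = (1)·f(k) + (k**3 - 5*k**2/2 + k/2 - 3/4).
Bound: deg f ≤ 3.
Match coefficients ⇒ f(k) = -3*(4*k**3 - 4*k**2 + 4*k - 1)/8.
So s_k = (B(k−1)f/C)·t_k = (-3*(4*k**3 - 4*k**2 + 4*k - 1)/(2*(4*k**3 - 10*k**2 + 2*k - 3)))·t_k = (-4*k**3 + 4*k**2 - 4*k + 1)/3**k.
s_(k+1) − s_k = 2*(4*k**3 - 10*k**2 + 2*k - 3)/(3*3**k) = t_k.

Yes. s_k = (-4*k**3 + 4*k**2 - 4*k + 1)/3**k.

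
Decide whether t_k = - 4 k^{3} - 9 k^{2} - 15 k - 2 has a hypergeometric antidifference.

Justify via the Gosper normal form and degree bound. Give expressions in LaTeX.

Yes. s_k = k \left(- k^{3} - k^{2} - 4 k + 4\right).

Step 1: r(k) = (4*k**3 + 21*k**2 + 45*k + 30)/(4*k**3 + 9*k**2 + 15*k + 2).
A = 1, B = 1, C = k**3 + 9*k**2/4 + 15*k/4 + 1/2.
Key eq: (1)·f(k+1) = (1)·f(k) + (k**3 + 9*k**2/4 + 15*k/4 + 1/2).
From deg A=0, deg B=0, deg C=3: d=4.
A polynomial solution: f(k) = k*(k**3 + k**2 + 4*k - 4)/4.
Get s_k = R·t_k = k*(-k**3 - k**2 - 4*k + 4) with R(k) = B(k−1)f(k)/C(k) = k*(k**3 + k**2 + 4*k - 4)/(4*k**3 + 9*k**2 + 15*k + 2).
Δs = -4*k**3 - 9*k**2 - 15*k - 2, as required.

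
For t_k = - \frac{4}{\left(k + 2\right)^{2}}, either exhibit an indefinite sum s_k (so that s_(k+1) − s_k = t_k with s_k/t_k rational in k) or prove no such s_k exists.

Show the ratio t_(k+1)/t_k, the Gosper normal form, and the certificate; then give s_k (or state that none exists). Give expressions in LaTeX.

Step 1: r(k) = (k + 2)**2/(k + 3)**2.
So A=k**2 + 4*k + 4 and B=k**2 + 6*k + 9, with C=1.
Set up (k**2 + 4*k + 4)·f(k+1) − (k**2 + 4*k + 4)·f(k) − (1) = 0.
Degrees (2,2,0) ⇒ d ≤ 0.
Put f(k) = c0: A·f(k+1) − B(k−1)·f(k) − C = -1; need -1 = 0 — inconsistent ⇒ no f, not summable.

no hypergeometric antidifference exists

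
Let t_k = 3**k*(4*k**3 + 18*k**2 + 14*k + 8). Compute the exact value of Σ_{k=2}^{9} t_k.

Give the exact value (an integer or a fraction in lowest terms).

Σ = 117153072

Compute t_(k+1)/t_k: get 3*(2*k**3 + 15*k**2 + 31*k + 22)/(2*k**3 + 9*k**2 + 7*k + 4).
So A=3 and B=1, with C=k**3 + 9*k**2/2 + 7*k/2 + 2.
f must satisfy (3)·f(k+1) − (1)·f(k) = k**3 + 9*k**2/2 + 7*k/2 + 2.
deg f ≤ 3 (via 0,0,3).
Match coefficients ⇒ f(k) = (k**3 - k + 2)/2.
Then R = B(k−1)f/C = (k**3 - k + 2)/(2*k**3 + 9*k**2 + 7*k + 4), so s_k = R(k)·t_k = 2*3**k*(k**3 - k + 2).
s_(k+1) − s_k = 2*3**k*(-k**3 - 2*k + 3*(k + 1)**3 + 1) = t_k.
Telescoping: Σ = s_(10) − s_(2) = 117153216 − (144) = 117153072.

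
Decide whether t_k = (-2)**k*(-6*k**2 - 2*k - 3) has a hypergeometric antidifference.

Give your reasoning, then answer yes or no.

Yes. s_k = (-2)**k*(2*k**2 - 2*k + 1).

Compute t_(k+1)/t_k: get 2*(-6*k**2 - 14*k - 11)/(6*k**2 + 2*k + 3).
Normal form (A,B,C) = (-2, 1, k**2 + k/3 + 1/2).
Need (-2)·f(k+1) − (1)·f(k) = k**2 + k/3 + 1/2.
d = 2 from the (0,0,2) case.
Coefficient equations give f(k) = -(2*k**2 - 2*k + 1)/6.
Get s_k = R·t_k = (-2)**k*(2*k**2 - 2*k + 1) with R(k) = B(k−1)f(k)/C(k) = -(2*k**2 - 2*k + 1)/(6*k**2 + 2*k + 3).
Verify: (-2)**k*(-6*k**2 - 2*k - 3) matches t_k.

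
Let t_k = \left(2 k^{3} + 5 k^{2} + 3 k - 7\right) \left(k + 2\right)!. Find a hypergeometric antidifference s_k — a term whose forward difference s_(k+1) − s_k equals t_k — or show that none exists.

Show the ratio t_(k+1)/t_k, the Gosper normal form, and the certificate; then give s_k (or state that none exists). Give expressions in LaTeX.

s_k = \left(k - 2\right) \left(2 k + 1\right) \left(k + 2\right)!

Compute t_(k+1)/t_k: get (2*k**4 + 17*k**3 + 52*k**2 + 60*k + 9)/(2*k**3 + 5*k**2 + 3*k - 7).
Gosper form: A/B · C(k+1)/C(k) with A=k + 3, B=1, C=k**3 + 5*k**2/2 + 3*k/2 - 7/2.
f must satisfy (k + 3)·f(k+1) − (1)·f(k) = k**3 + 5*k**2/2 + 3*k/2 - 7/2.
Bound: deg f ≤ 2.
Match coefficients ⇒ f(k) = (k - 2)*(2*k + 1)/2.
R(k) = B(k−1)·f(k)/C(k) = (k - 2)*(2*k + 1)/(2*k**3 + 5*k**2 + 3*k - 7); s_k = R·t_k = (k - 2)*(2*k + 1)*factorial(k + 2).
Verify: (2*k**3 + 5*k**2 + 3*k - 7)*factorial(k + 2) matches t_k.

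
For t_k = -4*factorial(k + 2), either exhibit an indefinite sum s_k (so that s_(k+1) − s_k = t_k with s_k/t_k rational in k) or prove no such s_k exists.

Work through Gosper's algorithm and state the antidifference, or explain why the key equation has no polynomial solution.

none (Gosper's algorithm certifies no s_k)

Ratio r(k) = k + 3.
Take A(k)=k + 3, B(k)=1, C(k)=1.
Need (k + 3)·f(k+1) − (1)·f(k) = 1.
Bound: deg f ≤ -1.
Negative degree bound (-1): no f exists, t_k not Gosper-summable.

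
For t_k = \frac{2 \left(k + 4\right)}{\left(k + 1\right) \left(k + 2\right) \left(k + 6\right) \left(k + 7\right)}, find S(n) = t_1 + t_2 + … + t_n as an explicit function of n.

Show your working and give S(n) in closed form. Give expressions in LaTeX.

S(n) = \frac{n \left(n + 9\right)}{14 \left(n^{2} + 9 n + 14\right)}

Ratio r(k) = (k + 1)*(k + 5)*(k + 6)/((k + 3)*(k + 4)*(k + 8)).
Normal form (A,B,C) = (k + 1, k + 8, k**4 + 16*k**3 + 95*k**2 + 248*k + 240).
Solve (k + 1)·f(k+1) − (k + 7)·f(k) = k**4 + 16*k**3 + 95*k**2 + 248*k + 240.
deg f ≤ 6 (via 1,1,4).
Solve for f: f(k) = k*(k + 2)*(k + 3)*(k + 4)*(k + 5)*(k + 7)/12 (degree 6 ≤ 6).
Get s_k = R·t_k = k*(k + 7)/(6*(k**2 + 7*k + 6)) with R(k) = B(k−1)f(k)/C(k) = k*(k + 2)*(k + 7)**2/(12*(k + 4)).
s_(k+1) − s_k = 2*(k + 4)/(k**4 + 16*k**3 + 83*k**2 + 152*k + 84) = t_k.
s_(n+1) = (n**2 + 9*n + 8)/(6*(n**2 + 9*n + 14)) and s_(1) = 2/21, so S(n) = n*(n + 9)/(14*(n**2 + 9*n + 14)).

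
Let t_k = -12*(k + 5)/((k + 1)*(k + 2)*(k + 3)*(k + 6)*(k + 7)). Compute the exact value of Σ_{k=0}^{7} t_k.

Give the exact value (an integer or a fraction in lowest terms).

Σ = -104/315

Ratio r(k) = (k + 1)*(k + 6)**2/((k + 4)*(k + 5)*(k + 8)).
Normal form (A,B,C) = (k + 1, k + 8, k**3 + 14*k**2 + 65*k + 100).
Set up (k + 1)·f(k+1) − (k + 7)·f(k) − (k**3 + 14*k**2 + 65*k + 100) = 0.
Degrees (1,1,3) ⇒ d ≤ 6.
A polynomial solution: f(k) = k*(k + 3)*(k + 4)**2*(k + 5)**2/36.
Then R = B(k−1)f/C = k*(k + 3)*(k + 4)*(k + 7)/36, so s_k = R(k)·t_k = k*(-k**2 - 9*k - 20)/(3*(k**3 + 9*k**2 + 20*k + 12)).
s_(k+1) − s_k = 12*(-k - 5)/(k**5 + 19*k**4 + 131*k**3 + 401*k**2 + 540*k + 252) = t_k.
Σ_(k=0)^(7) t_k = s_(8) − s_(0) = -104/315 − (0) = -104/315.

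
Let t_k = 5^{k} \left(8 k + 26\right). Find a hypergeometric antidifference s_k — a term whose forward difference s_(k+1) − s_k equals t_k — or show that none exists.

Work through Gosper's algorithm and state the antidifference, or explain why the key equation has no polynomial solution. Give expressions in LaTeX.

r(k) = 5*(4*k + 17)/(4*k + 13) after simplifying.
Normal form (A,B,C) = (5, 1, k + 13/4).
Need (5)·f(k+1) − (1)·f(k) = k + 13/4.
d = 1 from the (0,0,1) case.
Solve for f: f(k) = (k + 2)/4 (degree 1 ≤ 1).
Get s_k = R·t_k = 2*5**k*(k + 2) with R(k) = B(k−1)f(k)/C(k) = (k + 2)/(4*k + 13).
Verify: 5**k*(8*k + 26) matches t_k.

s_k = 2 \cdot 5^{k} \left(k + 2\right)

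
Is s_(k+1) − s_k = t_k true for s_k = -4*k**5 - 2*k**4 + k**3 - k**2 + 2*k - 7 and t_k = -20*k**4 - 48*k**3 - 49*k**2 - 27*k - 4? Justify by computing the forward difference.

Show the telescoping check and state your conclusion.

s_(k+1) = -4*k**5 - 22*k**4 - 47*k**3 - 50*k**2 - 25*k - 11
s_(k+1) − s_k = -20*k**4 - 48*k**3 - 49*k**2 - 27*k - 4
(s_(k+1) − s_k) − t_k = 0

Valid — Δs_k = t_k.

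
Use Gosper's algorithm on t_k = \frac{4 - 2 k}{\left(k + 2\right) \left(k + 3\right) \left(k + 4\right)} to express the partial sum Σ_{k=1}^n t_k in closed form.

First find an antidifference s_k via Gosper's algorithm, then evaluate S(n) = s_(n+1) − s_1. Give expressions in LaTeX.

S(n) = \frac{n \left(5 - n\right)}{6 \left(n^{2} + 7 n + 12\right)}

Step 1: r(k) = (k - 1)*(k + 2)/((k - 2)*(k + 5)).
Gosper form: A/B · C(k+1)/C(k) with A=k + 2, B=k + 5, C=k - 2.
Set up (k + 2)·f(k+1) − (k + 4)·f(k) − (k - 2) = 0.
d = 2 from the (1,1,1) case.
Coefficient equations give f(k) = -k.
So s_k = (B(k−1)f/C)·t_k = (-k*(k + 4)/(k - 2))·t_k = 2*k/((k + 2)*(k + 3)).
Δs = 2*(2 - k)/(k**3 + 9*k**2 + 26*k + 24), as required.
Telescope: S(n) = s_(n+1) − s_(1) = 2*(n + 1)/(n**2 + 7*n + 12) − (1/6) = n*(5 - n)/(6*(n**2 + 7*n + 12)).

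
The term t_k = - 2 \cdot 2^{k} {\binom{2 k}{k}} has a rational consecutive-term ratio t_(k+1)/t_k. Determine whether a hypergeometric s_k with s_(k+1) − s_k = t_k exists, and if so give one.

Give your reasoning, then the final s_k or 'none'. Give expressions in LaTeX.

Ratio r(k) = 4*(2*k + 1)/(k + 1).
Gosper form: A/B · C(k+1)/C(k) with A=8*k + 4, B=k + 1, C=1.
f must satisfy (8*k + 4)·f(k+1) − (k)·f(k) = 1.
From deg A=1, deg B=1, deg C=0: d=-1.
d = -1 < 0 ⇒ no nonzero polynomial f; not summable.

not Gosper-summable; s_k does not exist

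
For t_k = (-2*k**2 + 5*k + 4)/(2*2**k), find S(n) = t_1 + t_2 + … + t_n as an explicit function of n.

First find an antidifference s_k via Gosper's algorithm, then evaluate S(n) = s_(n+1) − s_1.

S(n) = 2**(-n - 1)*(2**(n + 1) + 2*n**2 + 3*n - 2)

The ratio is (2*k**2 - k - 7)/(2*(2*k**2 - 5*k - 4)).
A = 1/2, B = 1, C = k**2 - 5*k/2 - 2.
Key eq: (1/2)·f(k+1) = (1)·f(k) + (k**2 - 5*k/2 - 2).
Bound: deg f ≤ 2.
Coefficient equations give f(k) = -(k + 1)*(2*k - 3).
Certificate R = B(k−1)f/C = -2*(k + 1)*(2*k - 3)/(2*k**2 - 5*k - 4) gives s_k = (2*k**2 - k - 3)/2**k.
Δs = (-2*k**2 + 5*k + 4)/(2*2**k), as required.
Evaluate: s_(n+1) = 2**(-n - 1)*(2*n**2 + 3*n - 2); subtract s_(1) = -1 ⇒ S(n) = 2**(-n - 1)*(2**(n + 1) + 2*n**2 + 3*n - 2).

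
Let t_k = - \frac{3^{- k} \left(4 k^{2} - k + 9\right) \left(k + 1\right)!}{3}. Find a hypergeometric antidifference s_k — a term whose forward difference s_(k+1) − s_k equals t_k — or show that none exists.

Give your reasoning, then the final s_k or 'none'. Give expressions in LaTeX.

s_k = - 3^{- k} \left(4 k - 1\right) \left(k + 1\right)!

Ratio r(k) = (k + 2)*(-k + 4*(k + 1)**2 + 8)/(3*(4*k**2 - k + 9)).
A = k/3 + 2/3, B = 1, C = k**2 - k/4 + 9/4.
f must satisfy (k/3 + 2/3)·f(k+1) − (1)·f(k) = k**2 - k/4 + 9/4.
Bound: deg f ≤ 1.
A polynomial solution: f(k) = 3*(4*k - 1)/4.
R(k) = B(k−1)·f(k)/C(k) = 3*(4*k - 1)/(4*k**2 - k + 9); s_k = R·t_k = -(4*k - 1)*factorial(k + 1)/3**k.
s_(k+1) − s_k = -(4*k**2 - k + 9)*factorial(k + 1)/(3*3**k) = t_k.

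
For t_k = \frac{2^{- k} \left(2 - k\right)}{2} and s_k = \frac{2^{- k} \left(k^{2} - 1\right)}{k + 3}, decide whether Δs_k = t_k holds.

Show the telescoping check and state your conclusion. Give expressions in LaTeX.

s_(k+1) = k*(k + 2)/(2*2**k*(k + 4))
s_(k+1) − s_k = (-k**3 - 3*k**2 + 8*k + 8)/(2*2**k*(k**2 + 7*k + 12))
(s_(k+1) − s_k) − t_k = (k**2 + 3*k - 8)/(2**k*(k**2 + 7*k + 12))

Invalid: residual \frac{2^{- k} \left(k^{2} + 3 k - 8\right)}{k^{2} + 7 k + 12} ≠ 0.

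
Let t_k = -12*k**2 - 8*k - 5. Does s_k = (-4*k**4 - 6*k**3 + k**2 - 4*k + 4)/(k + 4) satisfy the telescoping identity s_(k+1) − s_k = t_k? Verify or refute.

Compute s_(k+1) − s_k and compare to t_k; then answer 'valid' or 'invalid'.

Invalid: residual 4*(4*k**3 + 29*k**2 + 17*k + 11)/(k**2 + 9*k + 20) ≠ 0.

s_(k+1) = (-4*k - 4*(k + 1)**4 - 6*(k + 1)**3 + (k + 1)**2)/(k + 5)
s_(k+1) − s_k = (-12*k**4 - 100*k**3 - 201*k**2 - 137*k - 56)/(k**2 + 9*k + 20)
(s_(k+1) − s_k) − t_k = 4*(4*k**3 + 29*k**2 + 17*k + 11)/(k**2 + 9*k + 20)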